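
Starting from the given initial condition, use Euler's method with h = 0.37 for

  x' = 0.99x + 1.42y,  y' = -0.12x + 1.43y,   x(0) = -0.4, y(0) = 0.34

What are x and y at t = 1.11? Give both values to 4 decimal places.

Euler on (x,y): x_{n+1} = x_n + h·x', y_{n+1} = y_n + h·y'.
0.000000: (-0.400000, 0.340000); f=(0.086800, 0.534200) → (-0.367884, 0.537654)
0.370000: (-0.367884, 0.537654); f=(0.399264, 0.812991) → (-0.220156, 0.838461)
0.740000: (-0.220156, 0.838461); f=(0.972659, 1.225418) → (0.139727, 1.291865)
(x(1.11), y(1.11)) ≈ (0.1397, 1.2919)

0.1397, 1.2919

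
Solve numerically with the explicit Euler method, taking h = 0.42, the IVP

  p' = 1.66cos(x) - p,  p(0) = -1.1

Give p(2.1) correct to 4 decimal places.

Euler: p_{n+1} = p_n + h·f(x_n, p_n).
x=0.000000, p=-1.100000: f=2.760000 → p ← -1.100000 + 0.42·2.760000 = 0.059200
x=0.420000, p=0.059200: f=1.456528 → p ← 0.059200 + 0.42·1.456528 = 0.670942
x=0.840000, p=0.670942: f=0.437047 → p ← 0.670942 + 0.42·0.437047 = 0.854501
x=1.260000, p=0.854501: f=-0.346845 → p ← 0.854501 + 0.42·(-0.346845) = 0.708826
x=1.680000, p=0.708826: f=-0.889744 → p ← 0.708826 + 0.42·(-0.889744) = 0.335134
p(2.1) ≈ 0.3351

0.3351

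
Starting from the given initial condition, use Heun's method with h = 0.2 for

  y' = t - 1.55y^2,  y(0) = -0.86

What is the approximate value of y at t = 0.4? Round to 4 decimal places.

-1.6284

Heun: k1 = f(t_n, y_n); k2 = f(t_n + h, y_n + h·k1); y_{n+1} = y_n + (h/2)·(k1 + k2).
t=0.000000, y=-0.860000:
  k1 = f(0.000000, -0.860000) = -1.146380
  k2 = f(0.200000, -1.089276) = -1.639109
  y ← -0.860000 + (0.2/2)·(-1.146380 + (-1.639109)) = -1.138549
t=0.200000, y=-1.138549:
  k1 = f(0.200000, -1.138549) = -1.809255
  k2 = f(0.400000, -1.500400) = -3.089360
  y ← -1.138549 + (0.2/2)·(-1.809255 + (-3.089360)) = -1.628410
y(0.4) ≈ -1.6284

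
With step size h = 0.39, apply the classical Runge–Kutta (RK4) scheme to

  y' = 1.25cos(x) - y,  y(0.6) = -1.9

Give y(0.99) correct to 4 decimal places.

-1.0094

RK4: k1 = f(x_n, y_n); k2 = f(x_n + h/2, y_n + (h/2)·k1); k3 = f(x_n + h/2, y_n + (h/2)·k2); k4 = f(x_n + h, y_n + h·k3); y_{n+1} = y_n + (h/6)·(k1 + 2k2 + 2k3 + k4).
x=0.600000, y=-1.900000:
  k1 = f(0.600000, -1.900000) = 2.931670
  k2 = f(0.795000, -1.328324) = 2.203680
  k3 = f(0.795000, -1.470282) = 2.345638
  k4 = f(0.990000, -0.985201) = 1.671063
  y ← -1.900000 + (0.39/6)·(k1 + 2k2 + 2k3 + k4) = -1.009411
y(0.99) ≈ -1.0094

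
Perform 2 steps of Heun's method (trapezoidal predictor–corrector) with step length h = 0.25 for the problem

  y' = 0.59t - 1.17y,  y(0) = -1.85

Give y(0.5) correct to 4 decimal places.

Heun: k1 = f(t_n, y_n); k2 = f(t_n + h, y_n + h·k1); y_{n+1} = y_n + (h/2)·(k1 + k2).
t=0.000000, y=-1.850000:
  k1 = f(0.000000, -1.850000) = 2.164500
  k2 = f(0.250000, -1.308875) = 1.678884
  y ← -1.850000 + (0.25/2)·(2.164500 + 1.678884) = -1.369577
t=0.250000, y=-1.369577:
  k1 = f(0.250000, -1.369577) = 1.749905
  k2 = f(0.500000, -0.932101) = 1.385558
  y ← -1.369577 + (0.25/2)·(1.749905 + 1.385558) = -0.977644
y(0.5) ≈ -0.9776

-0.9776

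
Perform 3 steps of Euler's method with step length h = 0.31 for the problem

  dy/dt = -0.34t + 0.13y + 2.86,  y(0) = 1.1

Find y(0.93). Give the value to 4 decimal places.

Euler: y_{n+1} = y_n + h·f(t_n, y_n).
t=0.000000, y=1.100000: f=3.003000 → y ← 1.100000 + 0.31·3.003000 = 2.030930
t=0.310000, y=2.030930: f=3.018621 → y ← 2.030930 + 0.31·3.018621 = 2.966702
t=0.620000, y=2.966702: f=3.034871 → y ← 2.966702 + 0.31·3.034871 = 3.907513
y(0.93) ≈ 3.9075

3.9075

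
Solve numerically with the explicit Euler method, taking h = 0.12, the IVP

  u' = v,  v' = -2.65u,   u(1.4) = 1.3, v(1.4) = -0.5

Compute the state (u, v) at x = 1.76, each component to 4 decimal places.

0.9735, -1.6672

Euler on (u,v): u_{n+1} = u_n + h·u', v_{n+1} = v_n + h·v'.
1.400000: (1.300000, -0.500000); f=(-0.500000, -3.445000) → (1.240000, -0.913400)
1.520000: (1.240000, -0.913400); f=(-0.913400, -3.286000) → (1.130392, -1.307720)
1.640000: (1.130392, -1.307720); f=(-1.307720, -2.995539) → (0.973466, -1.667185)
(u(1.76), v(1.76)) ≈ (0.9735, -1.6672)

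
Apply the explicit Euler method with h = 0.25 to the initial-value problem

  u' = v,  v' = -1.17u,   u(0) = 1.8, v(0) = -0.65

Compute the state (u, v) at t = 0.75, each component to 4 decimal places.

0.9295, -2.0484

Euler on (u,v): u_{n+1} = u_n + h·u', v_{n+1} = v_n + h·v'.
0.000000: (1.800000, -0.650000); f=(-0.650000, -2.106000) → (1.637500, -1.176500)
0.250000: (1.637500, -1.176500); f=(-1.176500, -1.915875) → (1.343375, -1.655469)
0.500000: (1.343375, -1.655469); f=(-1.655469, -1.571749) → (0.929508, -2.048406)
(u(0.75), v(0.75)) ≈ (0.9295, -2.0484)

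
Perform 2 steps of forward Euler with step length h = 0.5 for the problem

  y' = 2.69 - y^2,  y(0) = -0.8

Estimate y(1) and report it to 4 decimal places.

Euler: y_{n+1} = y_n + h·f(t_n, y_n).
t=0.000000, y=-0.800000: f=2.050000 → y ← -0.800000 + 0.5·2.050000 = 0.225000
t=0.500000, y=0.225000: f=2.639375 → y ← 0.225000 + 0.5·2.639375 = 1.544687
y(1) ≈ 1.5447

1.5447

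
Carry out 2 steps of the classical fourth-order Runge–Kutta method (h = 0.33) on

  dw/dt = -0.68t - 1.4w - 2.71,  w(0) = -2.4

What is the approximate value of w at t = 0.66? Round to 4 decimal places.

-2.2315

RK4: k1 = f(t_n, w_n); k2 = f(t_n + h/2, w_n + (h/2)·k1); k3 = f(t_n + h/2, w_n + (h/2)·k2); k4 = f(t_n + h, w_n + h·k3); w_{n+1} = w_n + (h/6)·(k1 + 2k2 + 2k3 + k4).
t=0.000000, w=-2.400000:
  k1 = f(0.000000, -2.400000) = 0.650000
  k2 = f(0.165000, -2.292750) = 0.387650
  k3 = f(0.165000, -2.336038) = 0.448253
  k4 = f(0.330000, -2.252077) = 0.218507
  w ← -2.400000 + (0.33/6)·(k1 + 2k2 + 2k3 + k4) = -2.260283
t=0.330000, w=-2.260283:
  k1 = f(0.330000, -2.260283) = 0.229996
  k2 = f(0.495000, -2.222333) = 0.064667
  k3 = f(0.495000, -2.249613) = 0.102858
  k4 = f(0.660000, -2.226340) = -0.041924
  w ← -2.260283 + (0.33/6)·(k1 + 2k2 + 2k3 + k4) = -2.231511
w(0.66) ≈ -2.2315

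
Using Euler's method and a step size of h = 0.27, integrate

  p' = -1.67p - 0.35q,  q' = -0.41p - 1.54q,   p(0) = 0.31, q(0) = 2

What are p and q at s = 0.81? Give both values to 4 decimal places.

Euler on (p,q): p_{n+1} = p_n + h·p', q_{n+1} = q_n + h·q'.
0.000000: (0.310000, 2.000000); f=(-1.217700, -3.207100) → (-0.018779, 1.134083)
0.270000: (-0.018779, 1.134083); f=(-0.365568, -1.738788) → (-0.117482, 0.664610)
0.540000: (-0.117482, 0.664610); f=(-0.036418, -0.975332) → (-0.127315, 0.401271)
(p(0.81), q(0.81)) ≈ (-0.1273, 0.4013)

-0.1273, 0.4013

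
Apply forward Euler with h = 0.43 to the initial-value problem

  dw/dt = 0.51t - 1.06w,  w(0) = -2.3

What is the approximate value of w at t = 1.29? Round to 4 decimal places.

-0.1308

Euler: w_{n+1} = w_n + h·f(t_n, w_n).
t=0.000000, w=-2.300000: f=2.438000 → w ← -2.300000 + 0.43·2.438000 = -1.251660
t=0.430000, w=-1.251660: f=1.546060 → w ← -1.251660 + 0.43·1.546060 = -0.586854
t=0.860000, w=-0.586854: f=1.060666 → w ← -0.586854 + 0.43·1.060666 = -0.130768
w(1.29) ≈ -0.1308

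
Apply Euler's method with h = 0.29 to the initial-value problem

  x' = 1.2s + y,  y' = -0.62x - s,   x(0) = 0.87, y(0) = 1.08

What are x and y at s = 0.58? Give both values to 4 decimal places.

Euler on (x,y): x_{n+1} = x_n + h·x', y_{n+1} = y_n + h·y'.
0.000000: (0.870000, 1.080000); f=(1.080000, -0.539400) → (1.183200, 0.923574)
0.290000: (1.183200, 0.923574); f=(1.271574, -1.023584) → (1.551956, 0.626735)
(x(0.58), y(0.58)) ≈ (1.5520, 0.6267)

1.5520, 0.6267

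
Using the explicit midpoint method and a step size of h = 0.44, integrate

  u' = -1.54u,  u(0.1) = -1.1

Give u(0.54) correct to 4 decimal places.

-0.6072

Midpoint: k1 = f(t_n, u_n); k2 = f(t_n + h/2, u_n + (h/2)·k1); u_{n+1} = u_n + h·k2.
t=0.100000, u=-1.100000:
  k1 = f(0.100000, -1.100000) = 1.694000
  k2 = f(0.320000, -0.727320) = 1.120073
  u ← -1.100000 + 0.44·1.120073 = -0.607168
u(0.54) ≈ -0.6072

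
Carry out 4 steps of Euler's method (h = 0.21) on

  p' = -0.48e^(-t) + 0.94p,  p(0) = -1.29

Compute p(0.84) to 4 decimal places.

-3.0750

Euler: p_{n+1} = p_n + h·f(t_n, p_n).
t=0.000000, p=-1.290000: f=-1.692600 → p ← -1.290000 + 0.21·(-1.692600) = -1.645446
t=0.210000, p=-1.645446: f=-1.935800 → p ← -1.645446 + 0.21·(-1.935800) = -2.051964
t=0.420000, p=-2.051964: f=-2.244229 → p ← -2.051964 + 0.21·(-2.244229) = -2.523252
t=0.630000, p=-2.523252: f=-2.627501 → p ← -2.523252 + 0.21·(-2.627501) = -3.075027
p(0.84) ≈ -3.0750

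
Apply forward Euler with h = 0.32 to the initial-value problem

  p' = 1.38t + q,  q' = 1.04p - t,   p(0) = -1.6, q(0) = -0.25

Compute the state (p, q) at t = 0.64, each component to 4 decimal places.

-1.7891, -1.4440

Euler on (p,q): p_{n+1} = p_n + h·p', q_{n+1} = q_n + h·q'.
0.000000: (-1.600000, -0.250000); f=(-0.250000, -1.664000) → (-1.680000, -0.782480)
0.320000: (-1.680000, -0.782480); f=(-0.340880, -2.067200) → (-1.789082, -1.443984)
(p(0.64), q(0.64)) ≈ (-1.7891, -1.4440)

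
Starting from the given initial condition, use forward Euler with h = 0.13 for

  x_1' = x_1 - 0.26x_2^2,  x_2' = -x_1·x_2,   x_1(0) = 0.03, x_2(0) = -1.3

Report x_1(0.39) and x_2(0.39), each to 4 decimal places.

-0.1507, -1.3128

Euler on (x_1,x_2): x_1_{n+1} = x_1_n + h·x_1', x_2_{n+1} = x_2_n + h·x_2'.
0.000000: (0.030000, -1.300000); f=(-0.409400, 0.039000) → (-0.023222, -1.294930)
0.130000: (-0.023222, -1.294930); f=(-0.459201, -0.030071) → (-0.082918, -1.298839)
0.260000: (-0.082918, -1.298839); f=(-0.521534, -0.107697) → (-0.150718, -1.312840)
(x_1(0.39), x_2(0.39)) ≈ (-0.1507, -1.3128)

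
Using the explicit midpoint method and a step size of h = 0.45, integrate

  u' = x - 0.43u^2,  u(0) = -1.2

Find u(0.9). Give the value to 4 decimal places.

-1.6051

Midpoint: k1 = f(x_n, u_n); k2 = f(x_n + h/2, u_n + (h/2)·k1); u_{n+1} = u_n + h·k2.
x=0.000000, u=-1.200000:
  k1 = f(0.000000, -1.200000) = -0.619200
  k2 = f(0.225000, -1.339320) = -0.546325
  u ← -1.200000 + 0.45·(-0.546325) = -1.445846
x=0.450000, u=-1.445846:
  k1 = f(0.450000, -1.445846) = -0.448902
  k2 = f(0.675000, -1.546849) = -0.353879
  u ← -1.445846 + 0.45·(-0.353879) = -1.605092
u(0.9) ≈ -1.6051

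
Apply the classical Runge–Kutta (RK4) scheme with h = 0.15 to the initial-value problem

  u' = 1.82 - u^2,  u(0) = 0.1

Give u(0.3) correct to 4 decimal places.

RK4: k1 = f(s_n, u_n); k2 = f(s_n + h/2, u_n + (h/2)·k1); k3 = f(s_n + h/2, u_n + (h/2)·k2); k4 = f(s_n + h, u_n + h·k3); u_{n+1} = u_n + (h/6)·(k1 + 2k2 + 2k3 + k4).
s=0.000000, u=0.100000:
  k1 = f(0.000000, 0.100000) = 1.810000
  k2 = f(0.075000, 0.235750) = 1.764422
  k3 = f(0.075000, 0.232332) = 1.766022
  k4 = f(0.150000, 0.364903) = 1.686846
  u ← 0.100000 + (0.15/6)·(k1 + 2k2 + 2k3 + k4) = 0.363943
s=0.150000, u=0.363943:
  k1 = f(0.150000, 0.363943) = 1.687545
  k2 = f(0.225000, 0.490509) = 1.579401
  k3 = f(0.225000, 0.482398) = 1.587292
  k4 = f(0.300000, 0.602037) = 1.457551
  u ← 0.363943 + (0.15/6)·(k1 + 2k2 + 2k3 + k4) = 0.600905
u(0.3) ≈ 0.6009

0.6009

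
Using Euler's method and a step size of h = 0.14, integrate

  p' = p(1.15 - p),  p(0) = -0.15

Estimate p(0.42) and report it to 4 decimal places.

Euler: p_{n+1} = p_n + h·f(t_n, p_n).
t=0.000000, p=-0.150000: f=-0.195000 → p ← -0.150000 + 0.14·(-0.195000) = -0.177300
t=0.140000, p=-0.177300: f=-0.235330 → p ← -0.177300 + 0.14·(-0.235330) = -0.210246
t=0.280000, p=-0.210246: f=-0.285987 → p ← -0.210246 + 0.14·(-0.285987) = -0.250284
p(0.42) ≈ -0.2503

-0.2503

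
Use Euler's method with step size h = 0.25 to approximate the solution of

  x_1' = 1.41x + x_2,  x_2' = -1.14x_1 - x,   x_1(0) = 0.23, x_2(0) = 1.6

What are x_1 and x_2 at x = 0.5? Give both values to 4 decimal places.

1.1017, 1.2924

Euler on (x_1,x_2): x_1_{n+1} = x_1_n + h·x_1', x_2_{n+1} = x_2_n + h·x_2'.
0.000000: (0.230000, 1.600000); f=(1.600000, -0.262200) → (0.630000, 1.534450)
0.250000: (0.630000, 1.534450); f=(1.886950, -0.968200) → (1.101738, 1.292400)
(x_1(0.5), x_2(0.5)) ≈ (1.1017, 1.2924)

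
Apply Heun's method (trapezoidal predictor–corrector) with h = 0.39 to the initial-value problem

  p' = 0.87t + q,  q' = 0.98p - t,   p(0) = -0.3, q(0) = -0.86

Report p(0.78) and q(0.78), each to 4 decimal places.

-0.9016, -1.6269

Heun on (p,q): k1 = f(t_n, state_n); k2 = f(t_n + h, state_n + h·k1); state_{n+1} = state_n + (h/2)·(k1 + k2).
0.000000: (-0.300000, -0.860000)
  k1 = (-0.860000, -0.294000)
  predictor → (-0.635400, -0.974660)
  k2 = (-0.635360, -1.012692)
  → (-0.591595, -1.114805)
0.390000: (-0.591595, -1.114805)
  k1 = (-0.775505, -0.969763)
  predictor → (-0.894042, -1.493013)
  k2 = (-0.814413, -1.656161)
  → (-0.901629, -1.626860)
(p(0.78), q(0.78)) ≈ (-0.9016, -1.6269)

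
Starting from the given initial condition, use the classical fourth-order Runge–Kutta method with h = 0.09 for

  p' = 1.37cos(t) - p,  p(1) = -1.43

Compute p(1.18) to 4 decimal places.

-1.0907

RK4: k1 = f(t_n, p_n); k2 = f(t_n + h/2, p_n + (h/2)·k1); k3 = f(t_n + h/2, p_n + (h/2)·k2); k4 = f(t_n + h, p_n + h·k3); p_{n+1} = p_n + (h/6)·(k1 + 2k2 + 2k3 + k4).
t=1.000000, p=-1.430000:
  k1 = f(1.000000, -1.430000) = 2.170214
  k2 = f(1.045000, -1.332340) = 2.019946
  k3 = f(1.045000, -1.339102) = 2.026708
  k4 = f(1.090000, -1.247596) = 1.881201
  p ← -1.430000 + (0.09/6)·(k1 + 2k2 + 2k3 + k4) = -1.247829
t=1.090000, p=-1.247829:
  k1 = f(1.090000, -1.247829) = 1.881434
  k2 = f(1.135000, -1.163165) = 1.741486
  k3 = f(1.135000, -1.169462) = 1.747784
  k4 = f(1.180000, -1.090529) = 1.612396
  p ← -1.247829 + (0.09/6)·(k1 + 2k2 + 2k3 + k4) = -1.090744
p(1.18) ≈ -1.0907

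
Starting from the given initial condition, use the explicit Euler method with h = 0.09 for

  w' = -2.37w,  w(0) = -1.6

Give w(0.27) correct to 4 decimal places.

-0.7790

Euler: w_{n+1} = w_n + h·f(t_n, w_n).
t=0.000000, w=-1.600000: f=3.792000 → w ← -1.600000 + 0.09·3.792000 = -1.258720
t=0.090000, w=-1.258720: f=2.983166 → w ← -1.258720 + 0.09·2.983166 = -0.990235
t=0.180000, w=-0.990235: f=2.346857 → w ← -0.990235 + 0.09·2.346857 = -0.779018
w(0.27) ≈ -0.7790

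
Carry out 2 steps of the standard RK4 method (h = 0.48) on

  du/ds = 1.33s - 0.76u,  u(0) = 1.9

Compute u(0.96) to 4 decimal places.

RK4: k1 = f(s_n, u_n); k2 = f(s_n + h/2, u_n + (h/2)·k1); k3 = f(s_n + h/2, u_n + (h/2)·k2); k4 = f(s_n + h, u_n + h·k3); u_{n+1} = u_n + (h/6)·(k1 + 2k2 + 2k3 + k4).
s=0.000000, u=1.900000:
  k1 = f(0.000000, 1.900000) = -1.444000
  k2 = f(0.240000, 1.553440) = -0.861414
  k3 = f(0.240000, 1.693261) = -0.967678
  k4 = f(0.480000, 1.435515) = -0.452591
  u ← 1.900000 + (0.48/6)·(k1 + 2k2 + 2k3 + k4) = 1.455618
s=0.480000, u=1.455618:
  k1 = f(0.480000, 1.455618) = -0.467870
  k2 = f(0.720000, 1.343329) = -0.063330
  k3 = f(0.720000, 1.440419) = -0.137118
  k4 = f(0.960000, 1.389801) = 0.220551
  u ← 1.455618 + (0.48/6)·(k1 + 2k2 + 2k3 + k4) = 1.403761
u(0.96) ≈ 1.4038

1.4038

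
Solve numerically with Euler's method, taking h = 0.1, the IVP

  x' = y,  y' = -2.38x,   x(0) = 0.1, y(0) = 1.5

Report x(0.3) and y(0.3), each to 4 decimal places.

Euler on (x,y): x_{n+1} = x_n + h·x', y_{n+1} = y_n + h·y'.
0.000000: (0.100000, 1.500000); f=(1.500000, -0.238000) → (0.250000, 1.476200)
0.100000: (0.250000, 1.476200); f=(1.476200, -0.595000) → (0.397620, 1.416700)
0.200000: (0.397620, 1.416700); f=(1.416700, -0.946336) → (0.539290, 1.322066)
(x(0.3), y(0.3)) ≈ (0.5393, 1.3221)

0.5393, 1.3221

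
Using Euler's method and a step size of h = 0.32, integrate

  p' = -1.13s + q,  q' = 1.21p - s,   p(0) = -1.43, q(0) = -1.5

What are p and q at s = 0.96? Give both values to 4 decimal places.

Euler on (p,q): p_{n+1} = p_n + h·p', q_{n+1} = q_n + h·q'.
0.000000: (-1.430000, -1.500000); f=(-1.500000, -1.730300) → (-1.910000, -2.053696)
0.320000: (-1.910000, -2.053696); f=(-2.415296, -2.631100) → (-2.682895, -2.895648)
0.640000: (-2.682895, -2.895648); f=(-3.618848, -3.886303) → (-3.840926, -4.139265)
(p(0.96), q(0.96)) ≈ (-3.8409, -4.1393)

-3.8409, -4.1393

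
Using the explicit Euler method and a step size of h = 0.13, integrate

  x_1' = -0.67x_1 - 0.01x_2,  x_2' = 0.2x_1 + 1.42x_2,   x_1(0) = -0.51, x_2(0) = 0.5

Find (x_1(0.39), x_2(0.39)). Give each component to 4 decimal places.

Euler on (x_1,x_2): x_1_{n+1} = x_1_n + h·x_1', x_2_{n+1} = x_2_n + h·x_2'.
0.000000: (-0.510000, 0.500000); f=(0.336700, 0.608000) → (-0.466229, 0.579040)
0.130000: (-0.466229, 0.579040); f=(0.306583, 0.728991) → (-0.426373, 0.673809)
0.260000: (-0.426373, 0.673809); f=(0.278932, 0.871534) → (-0.390112, 0.787108)
(x_1(0.39), x_2(0.39)) ≈ (-0.3901, 0.7871)

-0.3901, 0.7871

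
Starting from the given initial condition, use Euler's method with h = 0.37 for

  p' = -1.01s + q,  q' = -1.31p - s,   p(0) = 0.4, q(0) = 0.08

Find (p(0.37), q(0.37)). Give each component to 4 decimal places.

Euler on (p,q): p_{n+1} = p_n + h·p', q_{n+1} = q_n + h·q'.
0.000000: (0.400000, 0.080000); f=(0.080000, -0.524000) → (0.429600, -0.113880)
(p(0.37), q(0.37)) ≈ (0.4296, -0.1139)

0.4296, -0.1139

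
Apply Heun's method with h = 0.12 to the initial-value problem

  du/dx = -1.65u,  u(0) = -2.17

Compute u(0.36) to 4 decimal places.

Heun: k1 = f(x_n, u_n); k2 = f(x_n + h, u_n + h·k1); u_{n+1} = u_n + (h/2)·(k1 + k2).
x=0.000000, u=-2.170000:
  k1 = f(0.000000, -2.170000) = 3.580500
  k2 = f(0.120000, -1.740340) = 2.871561
  u ← -2.170000 + (0.12/2)·(3.580500 + 2.871561) = -1.782876
x=0.120000, u=-1.782876:
  k1 = f(0.120000, -1.782876) = 2.941746
  k2 = f(0.240000, -1.429867) = 2.359280
  u ← -1.782876 + (0.12/2)·(2.941746 + 2.359280) = -1.464815
x=0.240000, u=-1.464815:
  k1 = f(0.240000, -1.464815) = 2.416944
  k2 = f(0.360000, -1.174781) = 1.938389
  u ← -1.464815 + (0.12/2)·(2.416944 + 1.938389) = -1.203495
u(0.36) ≈ -1.2035

-1.2035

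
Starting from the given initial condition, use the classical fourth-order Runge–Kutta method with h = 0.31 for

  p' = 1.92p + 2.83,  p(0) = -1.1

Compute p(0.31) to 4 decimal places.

RK4: k1 = f(t_n, p_n); k2 = f(t_n + h/2, p_n + (h/2)·k1); k3 = f(t_n + h/2, p_n + (h/2)·k2); k4 = f(t_n + h, p_n + h·k3); p_{n+1} = p_n + (h/6)·(k1 + 2k2 + 2k3 + k4).
t=0.000000, p=-1.100000:
  k1 = f(0.000000, -1.100000) = 0.718000
  k2 = f(0.155000, -0.988710) = 0.931677
  k3 = f(0.155000, -0.955590) = 0.995267
  k4 = f(0.310000, -0.791467) = 1.310383
  p ← -1.100000 + (0.31/6)·(k1 + 2k2 + 2k3 + k4) = -0.796083
p(0.31) ≈ -0.7961

-0.7961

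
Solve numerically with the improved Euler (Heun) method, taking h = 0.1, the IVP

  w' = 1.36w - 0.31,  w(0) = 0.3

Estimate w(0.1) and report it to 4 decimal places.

0.3105

Heun: k1 = f(t_n, w_n); k2 = f(t_n + h, w_n + h·k1); w_{n+1} = w_n + (h/2)·(k1 + k2).
t=0.000000, w=0.300000:
  k1 = f(0.000000, 0.300000) = 0.098000
  k2 = f(0.100000, 0.309800) = 0.111328
  w ← 0.300000 + (0.1/2)·(0.098000 + 0.111328) = 0.310466
w(0.1) ≈ 0.3105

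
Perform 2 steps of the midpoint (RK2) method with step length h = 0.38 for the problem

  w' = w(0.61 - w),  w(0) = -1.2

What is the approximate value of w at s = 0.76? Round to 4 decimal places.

Midpoint: k1 = f(s_n, w_n); k2 = f(s_n + h/2, w_n + (h/2)·k1); w_{n+1} = w_n + h·k2.
s=0.000000, w=-1.200000:
  k1 = f(0.000000, -1.200000) = -2.172000
  k2 = f(0.190000, -1.612680) = -3.584472
  w ← -1.200000 + 0.38·(-3.584472) = -2.562099
s=0.380000, w=-2.562099:
  k1 = f(0.380000, -2.562099) = -8.127233
  k2 = f(0.570000, -4.106273) = -19.366308
  w ← -2.562099 + 0.38·(-19.366308) = -9.921296
w(0.76) ≈ -9.9213

-9.9213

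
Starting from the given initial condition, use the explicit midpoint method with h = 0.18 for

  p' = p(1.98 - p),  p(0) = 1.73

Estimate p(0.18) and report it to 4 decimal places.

Midpoint: k1 = f(x_n, p_n); k2 = f(x_n + h/2, p_n + (h/2)·k1); p_{n+1} = p_n + h·k2.
x=0.000000, p=1.730000:
  k1 = f(0.000000, 1.730000) = 0.432500
  k2 = f(0.090000, 1.768925) = 0.373376
  p ← 1.730000 + 0.18·0.373376 = 1.797208
p(0.18) ≈ 1.7972

1.7972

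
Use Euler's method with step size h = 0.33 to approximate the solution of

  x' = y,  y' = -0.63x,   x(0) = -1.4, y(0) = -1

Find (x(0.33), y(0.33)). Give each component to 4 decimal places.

-1.7300, -0.7089

Euler on (x,y): x_{n+1} = x_n + h·x', y_{n+1} = y_n + h·y'.
0.000000: (-1.400000, -1.000000); f=(-1.000000, 0.882000) → (-1.730000, -0.708940)
(x(0.33), y(0.33)) ≈ (-1.7300, -0.7089)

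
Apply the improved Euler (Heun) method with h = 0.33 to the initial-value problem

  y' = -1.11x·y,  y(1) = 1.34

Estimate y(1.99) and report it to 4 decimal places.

Heun: k1 = f(x_n, y_n); k2 = f(x_n + h, y_n + h·k1); y_{n+1} = y_n + (h/2)·(k1 + k2).
x=1.000000, y=1.340000:
  k1 = f(1.000000, 1.340000) = -1.487400
  k2 = f(1.330000, 0.849158) = -1.253612
  y ← 1.340000 + (0.33/2)·(-1.487400 + (-1.253612)) = 0.887733
x=1.330000, y=0.887733:
  k1 = f(1.330000, 0.887733) = -1.310560
  k2 = f(1.660000, 0.455248) = -0.838840
  y ← 0.887733 + (0.33/2)·(-1.310560 + (-0.838840)) = 0.533082
x=1.660000, y=0.533082:
  k1 = f(1.660000, 0.533082) = -0.982257
  k2 = f(1.990000, 0.208937) = -0.461521
  y ← 0.533082 + (0.33/2)·(-0.982257 + (-0.461521)) = 0.294859
y(1.99) ≈ 0.2949

0.2949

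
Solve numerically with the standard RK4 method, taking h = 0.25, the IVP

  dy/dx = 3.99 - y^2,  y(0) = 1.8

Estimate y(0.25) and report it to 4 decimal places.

RK4: k1 = f(x_n, y_n); k2 = f(x_n + h/2, y_n + (h/2)·k1); k3 = f(x_n + h/2, y_n + (h/2)·k2); k4 = f(x_n + h, y_n + h·k3); y_{n+1} = y_n + (h/6)·(k1 + 2k2 + 2k3 + k4).
x=0.000000, y=1.800000:
  k1 = f(0.000000, 1.800000) = 0.750000
  k2 = f(0.125000, 1.893750) = 0.403711
  k3 = f(0.125000, 1.850464) = 0.565783
  k4 = f(0.250000, 1.941446) = 0.220788
  y ← 1.800000 + (0.25/6)·(k1 + 2k2 + 2k3 + k4) = 1.921241
y(0.25) ≈ 1.9212

1.9212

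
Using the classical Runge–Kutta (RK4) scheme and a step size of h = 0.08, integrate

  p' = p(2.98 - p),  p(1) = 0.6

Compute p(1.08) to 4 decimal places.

RK4: k1 = f(x_n, p_n); k2 = f(x_n + h/2, p_n + (h/2)·k1); k3 = f(x_n + h/2, p_n + (h/2)·k2); k4 = f(x_n + h, p_n + h·k3); p_{n+1} = p_n + (h/6)·(k1 + 2k2 + 2k3 + k4).
x=1.000000, p=0.600000:
  k1 = f(1.000000, 0.600000) = 1.428000
  k2 = f(1.040000, 0.657120) = 1.526411
  k3 = f(1.040000, 0.661056) = 1.532953
  k4 = f(1.080000, 0.722636) = 1.631253
  p ← 0.600000 + (0.08/6)·(k1 + 2k2 + 2k3 + k4) = 0.722373
p(1.08) ≈ 0.7224

0.7224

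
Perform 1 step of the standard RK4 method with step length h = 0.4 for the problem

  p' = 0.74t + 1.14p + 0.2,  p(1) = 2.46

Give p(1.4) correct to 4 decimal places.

4.4263

RK4: k1 = f(t_n, p_n); k2 = f(t_n + h/2, p_n + (h/2)·k1); k3 = f(t_n + h/2, p_n + (h/2)·k2); k4 = f(t_n + h, p_n + h·k3); p_{n+1} = p_n + (h/6)·(k1 + 2k2 + 2k3 + k4).
t=1.000000, p=2.460000:
  k1 = f(1.000000, 2.460000) = 3.744400
  k2 = f(1.200000, 3.208880) = 4.746123
  k3 = f(1.200000, 3.409225) = 4.974516
  k4 = f(1.400000, 4.449806) = 6.308779
  p ← 2.460000 + (0.4/6)·(k1 + 2k2 + 2k3 + k4) = 4.426297
p(1.4) ≈ 4.4263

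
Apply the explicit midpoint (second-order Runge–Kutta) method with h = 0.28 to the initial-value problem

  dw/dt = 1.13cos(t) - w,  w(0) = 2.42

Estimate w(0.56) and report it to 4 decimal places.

Midpoint: k1 = f(t_n, w_n); k2 = f(t_n + h/2, w_n + (h/2)·k1); w_{n+1} = w_n + h·k2.
t=0.000000, w=2.420000:
  k1 = f(0.000000, 2.420000) = -1.290000
  k2 = f(0.140000, 2.239400) = -1.120456
  w ← 2.420000 + 0.28·(-1.120456) = 2.106272
t=0.280000, w=2.106272:
  k1 = f(0.280000, 2.106272) = -1.020280
  k2 = f(0.420000, 1.963433) = -0.931643
  w ← 2.106272 + 0.28·(-0.931643) = 1.845412
w(0.56) ≈ 1.8454

1.8454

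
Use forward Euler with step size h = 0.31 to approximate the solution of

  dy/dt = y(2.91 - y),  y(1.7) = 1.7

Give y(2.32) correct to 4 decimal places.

2.7524

Euler: y_{n+1} = y_n + h·f(t_n, y_n).
t=1.700000, y=1.700000: f=2.057000 → y ← 1.700000 + 0.31·2.057000 = 2.337670
t=2.010000, y=2.337670: f=1.337919 → y ← 2.337670 + 0.31·1.337919 = 2.752425
y(2.32) ≈ 2.7524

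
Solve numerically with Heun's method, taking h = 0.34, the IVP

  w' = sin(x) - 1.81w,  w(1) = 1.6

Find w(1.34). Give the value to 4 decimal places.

1.1388

Heun: k1 = f(x_n, w_n); k2 = f(x_n + h, w_n + h·k1); w_{n+1} = w_n + (h/2)·(k1 + k2).
x=1.000000, w=1.600000:
  k1 = f(1.000000, 1.600000) = -2.054529
  k2 = f(1.340000, 0.901460) = -0.658158
  w ← 1.600000 + (0.34/2)·(-2.054529 + (-0.658158)) = 1.138843
w(1.34) ≈ 1.1388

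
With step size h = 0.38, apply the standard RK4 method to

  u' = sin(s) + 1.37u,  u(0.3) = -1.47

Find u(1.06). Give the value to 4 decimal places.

RK4: k1 = f(s_n, u_n); k2 = f(s_n + h/2, u_n + (h/2)·k1); k3 = f(s_n + h/2, u_n + (h/2)·k2); k4 = f(s_n + h, u_n + h·k3); u_{n+1} = u_n + (h/6)·(k1 + 2k2 + 2k3 + k4).
s=0.300000, u=-1.470000:
  k1 = f(0.300000, -1.470000) = -1.718380
  k2 = f(0.490000, -1.796492) = -1.990568
  k3 = f(0.490000, -1.848208) = -2.061419
  k4 = f(0.680000, -2.253339) = -2.458282
  u ← -1.470000 + (0.38/6)·(k1 + 2k2 + 2k3 + k4) = -2.247774
s=0.680000, u=-2.247774:
  k1 = f(0.680000, -2.247774) = -2.450657
  k2 = f(0.870000, -2.713398) = -2.953027
  k3 = f(0.870000, -2.808849) = -3.083794
  k4 = f(1.060000, -3.419615) = -3.812517
  u ← -2.247774 + (0.38/6)·(k1 + 2k2 + 2k3 + k4) = -3.409105
u(1.06) ≈ -3.4091

-3.4091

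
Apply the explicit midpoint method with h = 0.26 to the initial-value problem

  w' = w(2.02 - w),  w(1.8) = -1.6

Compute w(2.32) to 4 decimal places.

Midpoint: k1 = f(x_n, w_n); k2 = f(x_n + h/2, w_n + (h/2)·k1); w_{n+1} = w_n + h·k2.
x=1.800000, w=-1.600000:
  k1 = f(1.800000, -1.600000) = -5.792000
  k2 = f(1.930000, -2.352960) = -10.289400
  w ← -1.600000 + 0.26·(-10.289400) = -4.275244
x=2.060000, w=-4.275244:
  k1 = f(2.060000, -4.275244) = -26.913704
  k2 = f(2.190000, -7.774026) = -76.139004
  w ← -4.275244 + 0.26·(-76.139004) = -24.071385
w(2.32) ≈ -24.0714

-24.0714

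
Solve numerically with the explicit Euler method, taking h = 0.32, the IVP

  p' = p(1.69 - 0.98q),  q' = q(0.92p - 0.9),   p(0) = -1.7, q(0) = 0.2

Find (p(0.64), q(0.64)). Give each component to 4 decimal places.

-3.8383, -0.0012

Euler on (p,q): p_{n+1} = p_n + h·p', q_{n+1} = q_n + h·q'.
0.000000: (-1.700000, 0.200000); f=(-2.539800, -0.492800) → (-2.512736, 0.042304)
0.320000: (-2.512736, 0.042304); f=(-4.142351, -0.135868) → (-3.838288, -0.001174)
(p(0.64), q(0.64)) ≈ (-3.8383, -0.0012)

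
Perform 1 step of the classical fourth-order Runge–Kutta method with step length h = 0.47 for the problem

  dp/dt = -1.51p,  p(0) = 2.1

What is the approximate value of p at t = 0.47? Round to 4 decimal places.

1.0356

RK4: k1 = f(t_n, p_n); k2 = f(t_n + h/2, p_n + (h/2)·k1); k3 = f(t_n + h/2, p_n + (h/2)·k2); k4 = f(t_n + h, p_n + h·k3); p_{n+1} = p_n + (h/6)·(k1 + 2k2 + 2k3 + k4).
t=0.000000, p=2.100000:
  k1 = f(0.000000, 2.100000) = -3.171000
  k2 = f(0.235000, 1.354815) = -2.045771
  k3 = f(0.235000, 1.619244) = -2.445058
  k4 = f(0.470000, 0.950823) = -1.435742
  p ← 2.100000 + (0.47/6)·(k1 + 2k2 + 2k3 + k4) = 1.035575
p(0.47) ≈ 1.0356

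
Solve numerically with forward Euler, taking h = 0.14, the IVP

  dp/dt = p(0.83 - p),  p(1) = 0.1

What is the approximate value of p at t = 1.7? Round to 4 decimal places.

0.1604

Euler: p_{n+1} = p_n + h·f(t_n, p_n).
t=1.000000, p=0.100000: f=0.073000 → p ← 0.100000 + 0.14·0.073000 = 0.110220
t=1.140000, p=0.110220: f=0.079334 → p ← 0.110220 + 0.14·0.079334 = 0.121327
t=1.280000, p=0.121327: f=0.085981 → p ← 0.121327 + 0.14·0.085981 = 0.133364
t=1.420000, p=0.133364: f=0.092906 → p ← 0.133364 + 0.14·0.092906 = 0.146371
t=1.560000, p=0.146371: f=0.100063 → p ← 0.146371 + 0.14·0.100063 = 0.160380
p(1.7) ≈ 0.1604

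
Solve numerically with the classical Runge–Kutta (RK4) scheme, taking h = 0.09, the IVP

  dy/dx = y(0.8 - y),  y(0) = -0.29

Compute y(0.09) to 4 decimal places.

-0.3203

RK4: k1 = f(x_n, y_n); k2 = f(x_n + h/2, y_n + (h/2)·k1); k3 = f(x_n + h/2, y_n + (h/2)·k2); k4 = f(x_n + h, y_n + h·k3); y_{n+1} = y_n + (h/6)·(k1 + 2k2 + 2k3 + k4).
x=0.000000, y=-0.290000:
  k1 = f(0.000000, -0.290000) = -0.316100
  k2 = f(0.045000, -0.304224) = -0.335932
  k3 = f(0.045000, -0.305117) = -0.337190
  k4 = f(0.090000, -0.320347) = -0.358900
  y ← -0.290000 + (0.09/6)·(k1 + 2k2 + 2k3 + k4) = -0.320319
y(0.09) ≈ -0.3203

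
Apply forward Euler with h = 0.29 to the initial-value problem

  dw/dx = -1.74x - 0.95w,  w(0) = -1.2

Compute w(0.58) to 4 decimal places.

-0.7762

Euler: w_{n+1} = w_n + h·f(x_n, w_n).
x=0.000000, w=-1.200000: f=1.140000 → w ← -1.200000 + 0.29·1.140000 = -0.869400
x=0.290000, w=-0.869400: f=0.321330 → w ← -0.869400 + 0.29·0.321330 = -0.776214
w(0.58) ≈ -0.7762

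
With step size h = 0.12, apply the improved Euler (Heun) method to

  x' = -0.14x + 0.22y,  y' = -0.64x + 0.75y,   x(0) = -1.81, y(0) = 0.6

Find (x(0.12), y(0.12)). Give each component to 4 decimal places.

-1.7616, 0.7999

Heun on (x,y): k1 = f(t_n, state_n); k2 = f(t_n + h, state_n + h·k1); state_{n+1} = state_n + (h/2)·(k1 + k2).
0.000000: (-1.810000, 0.600000)
  k1 = (0.385400, 1.608400)
  predictor → (-1.763752, 0.793008)
  k2 = (0.421387, 1.723557)
  → (-1.761593, 0.799917)
(x(0.12), y(0.12)) ≈ (-1.7616, 0.7999)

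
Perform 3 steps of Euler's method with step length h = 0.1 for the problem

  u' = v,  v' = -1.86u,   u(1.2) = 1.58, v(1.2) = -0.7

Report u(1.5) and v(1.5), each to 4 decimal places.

Euler on (u,v): u_{n+1} = u_n + h·u', v_{n+1} = v_n + h·v'.
1.200000: (1.580000, -0.700000); f=(-0.700000, -2.938800) → (1.510000, -0.993880)
1.300000: (1.510000, -0.993880); f=(-0.993880, -2.808600) → (1.410612, -1.274740)
1.400000: (1.410612, -1.274740); f=(-1.274740, -2.623738) → (1.283138, -1.537114)
(u(1.5), v(1.5)) ≈ (1.2831, -1.5371)

1.2831, -1.5371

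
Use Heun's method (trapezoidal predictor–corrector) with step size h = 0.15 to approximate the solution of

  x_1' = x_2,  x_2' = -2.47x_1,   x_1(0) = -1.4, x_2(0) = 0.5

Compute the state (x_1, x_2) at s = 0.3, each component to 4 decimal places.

-1.0996, 1.4534

Heun on (x_1,x_2): k1 = f(s_n, state_n); k2 = f(s_n + h, state_n + h·k1); state_{n+1} = state_n + (h/2)·(k1 + k2).
0.000000: (-1.400000, 0.500000)
  k1 = (0.500000, 3.458000)
  predictor → (-1.325000, 1.018700)
  k2 = (1.018700, 3.272750)
  → (-1.286097, 1.004806)
0.150000: (-1.286097, 1.004806)
  k1 = (1.004806, 3.176661)
  predictor → (-1.135377, 1.481305)
  k2 = (1.481305, 2.804380)
  → (-1.099639, 1.453384)
(x_1(0.3), x_2(0.3)) ≈ (-1.0996, 1.4534)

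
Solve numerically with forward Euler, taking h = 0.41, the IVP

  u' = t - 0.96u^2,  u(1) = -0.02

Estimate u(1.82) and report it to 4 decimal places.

0.9081

Euler: u_{n+1} = u_n + h·f(t_n, u_n).
t=1.000000, u=-0.020000: f=0.999616 → u ← -0.020000 + 0.41·0.999616 = 0.389843
t=1.410000, u=0.389843: f=1.264102 → u ← 0.389843 + 0.41·1.264102 = 0.908124
u(1.82) ≈ 0.9081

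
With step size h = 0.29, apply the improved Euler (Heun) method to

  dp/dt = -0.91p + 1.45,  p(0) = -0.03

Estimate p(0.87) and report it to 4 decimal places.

Heun: k1 = f(t_n, p_n); k2 = f(t_n + h, p_n + h·k1); p_{n+1} = p_n + (h/2)·(k1 + k2).
t=0.000000, p=-0.030000:
  k1 = f(0.000000, -0.030000) = 1.477300
  k2 = f(0.290000, 0.398417) = 1.087441
  p ← -0.030000 + (0.29/2)·(1.477300 + 1.087441) = 0.341887
t=0.290000, p=0.341887:
  k1 = f(0.290000, 0.341887) = 1.138882
  k2 = f(0.580000, 0.672163) = 0.838331
  p ← 0.341887 + (0.29/2)·(1.138882 + 0.838331) = 0.628583
t=0.580000, p=0.628583:
  k1 = f(0.580000, 0.628583) = 0.877989
  k2 = f(0.870000, 0.883200) = 0.646288
  p ← 0.628583 + (0.29/2)·(0.877989 + 0.646288) = 0.849604
p(0.87) ≈ 0.8496

0.8496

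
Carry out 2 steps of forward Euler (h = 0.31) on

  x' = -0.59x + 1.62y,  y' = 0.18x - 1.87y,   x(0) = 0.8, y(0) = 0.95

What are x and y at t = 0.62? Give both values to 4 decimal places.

1.1469, 0.2497

Euler on (x,y): x_{n+1} = x_n + h·x', y_{n+1} = y_n + h·y'.
0.000000: (0.800000, 0.950000); f=(1.067000, -1.632500) → (1.130770, 0.443925)
0.310000: (1.130770, 0.443925); f=(0.052004, -0.626601) → (1.146891, 0.249679)
(x(0.62), y(0.62)) ≈ (1.1469, 0.2497)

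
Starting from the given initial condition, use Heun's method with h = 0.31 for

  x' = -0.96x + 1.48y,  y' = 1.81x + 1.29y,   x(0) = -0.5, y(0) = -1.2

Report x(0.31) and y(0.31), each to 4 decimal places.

Heun on (x,y): k1 = f(t_n, state_n); k2 = f(t_n + h, state_n + h·k1); state_{n+1} = state_n + (h/2)·(k1 + k2).
0.000000: (-0.500000, -1.200000)
  k1 = (-1.296000, -2.453000)
  predictor → (-0.901760, -1.960430)
  k2 = (-2.035747, -4.161140)
  → (-1.016421, -2.225192)
(x(0.31), y(0.31)) ≈ (-1.0164, -2.2252)

-1.0164, -2.2252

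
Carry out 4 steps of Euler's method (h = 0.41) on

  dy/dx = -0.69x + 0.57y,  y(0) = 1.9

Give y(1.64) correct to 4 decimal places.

3.5907

Euler: y_{n+1} = y_n + h·f(x_n, y_n).
x=0.000000, y=1.900000: f=1.083000 → y ← 1.900000 + 0.41·1.083000 = 2.344030
x=0.410000, y=2.344030: f=1.053197 → y ← 2.344030 + 0.41·1.053197 = 2.775841
x=0.820000, y=2.775841: f=1.016429 → y ← 2.775841 + 0.41·1.016429 = 3.192577
x=1.230000, y=3.192577: f=0.971069 → y ← 3.192577 + 0.41·0.971069 = 3.590715
y(1.64) ≈ 3.5907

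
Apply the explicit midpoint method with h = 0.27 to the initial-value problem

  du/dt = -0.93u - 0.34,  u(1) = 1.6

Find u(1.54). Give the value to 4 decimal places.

0.8316

Midpoint: k1 = f(t_n, u_n); k2 = f(t_n + h/2, u_n + (h/2)·k1); u_{n+1} = u_n + h·k2.
t=1.000000, u=1.600000:
  k1 = f(1.000000, 1.600000) = -1.828000
  k2 = f(1.135000, 1.353220) = -1.598495
  u ← 1.600000 + 0.27·(-1.598495) = 1.168406
t=1.270000, u=1.168406:
  k1 = f(1.270000, 1.168406) = -1.426618
  k2 = f(1.405000, 0.975813) = -1.247506
  u ← 1.168406 + 0.27·(-1.247506) = 0.831580
u(1.54) ≈ 0.8316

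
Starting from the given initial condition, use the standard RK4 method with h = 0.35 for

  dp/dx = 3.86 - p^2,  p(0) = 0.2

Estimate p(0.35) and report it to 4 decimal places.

RK4: k1 = f(x_n, p_n); k2 = f(x_n + h/2, p_n + (h/2)·k1); k3 = f(x_n + h/2, p_n + (h/2)·k2); k4 = f(x_n + h, p_n + h·k3); p_{n+1} = p_n + (h/6)·(k1 + 2k2 + 2k3 + k4).
x=0.000000, p=0.200000:
  k1 = f(0.000000, 0.200000) = 3.820000
  k2 = f(0.175000, 0.868500) = 3.105708
  k3 = f(0.175000, 0.743499) = 3.307209
  k4 = f(0.350000, 1.357523) = 2.017130
  p ← 0.200000 + (0.35/6)·(k1 + 2k2 + 2k3 + k4) = 1.288673
p(0.35) ≈ 1.2887

1.2887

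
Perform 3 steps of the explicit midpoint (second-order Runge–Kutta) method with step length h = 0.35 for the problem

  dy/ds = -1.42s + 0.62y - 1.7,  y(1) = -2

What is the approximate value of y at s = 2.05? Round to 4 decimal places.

-9.3469

Midpoint: k1 = f(s_n, y_n); k2 = f(s_n + h/2, y_n + (h/2)·k1); y_{n+1} = y_n + h·k2.
s=1.000000, y=-2.000000:
  k1 = f(1.000000, -2.000000) = -4.360000
  k2 = f(1.175000, -2.763000) = -5.081560
  y ← -2.000000 + 0.35·(-5.081560) = -3.778546
s=1.350000, y=-3.778546:
  k1 = f(1.350000, -3.778546) = -5.959699
  k2 = f(1.525000, -4.821493) = -6.854826
  y ← -3.778546 + 0.35·(-6.854826) = -6.177735
s=1.700000, y=-6.177735:
  k1 = f(1.700000, -6.177735) = -7.944196
  k2 = f(1.875000, -7.567969) = -9.054641
  y ← -6.177735 + 0.35·(-9.054641) = -9.346859
y(2.05) ≈ -9.3469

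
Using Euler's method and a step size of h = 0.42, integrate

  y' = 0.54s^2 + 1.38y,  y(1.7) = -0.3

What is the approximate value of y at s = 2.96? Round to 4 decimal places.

Euler: y_{n+1} = y_n + h·f(s_n, y_n).
s=1.700000, y=-0.300000: f=1.146600 → y ← -0.300000 + 0.42·1.146600 = 0.181572
s=2.120000, y=0.181572: f=2.677545 → y ← 0.181572 + 0.42·2.677545 = 1.306141
s=2.540000, y=1.306141: f=5.286339 → y ← 1.306141 + 0.42·5.286339 = 3.526403
y(2.96) ≈ 3.5264

3.5264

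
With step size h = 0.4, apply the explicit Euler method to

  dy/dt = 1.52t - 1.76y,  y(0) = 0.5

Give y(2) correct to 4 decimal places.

1.2388

Euler: y_{n+1} = y_n + h·f(t_n, y_n).
t=0.000000, y=0.500000: f=-0.880000 → y ← 0.500000 + 0.4·(-0.880000) = 0.148000
t=0.400000, y=0.148000: f=0.347520 → y ← 0.148000 + 0.4·0.347520 = 0.287008
t=0.800000, y=0.287008: f=0.710866 → y ← 0.287008 + 0.4·0.710866 = 0.571354
t=1.200000, y=0.571354: f=0.818416 → y ← 0.571354 + 0.4·0.818416 = 0.898721
t=1.600000, y=0.898721: f=0.850251 → y ← 0.898721 + 0.4·0.850251 = 1.238821
y(2) ≈ 1.2388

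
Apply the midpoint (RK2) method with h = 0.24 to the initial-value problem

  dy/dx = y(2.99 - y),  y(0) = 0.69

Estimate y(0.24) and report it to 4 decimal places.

1.1358

Midpoint: k1 = f(x_n, y_n); k2 = f(x_n + h/2, y_n + (h/2)·k1); y_{n+1} = y_n + h·k2.
x=0.000000, y=0.690000:
  k1 = f(0.000000, 0.690000) = 1.587000
  k2 = f(0.120000, 0.880440) = 1.857341
  y ← 0.690000 + 0.24·1.857341 = 1.135762
y(0.24) ≈ 1.1358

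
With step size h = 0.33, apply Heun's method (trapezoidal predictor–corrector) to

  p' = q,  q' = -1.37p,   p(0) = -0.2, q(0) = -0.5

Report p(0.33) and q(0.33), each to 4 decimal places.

Heun on (p,q): k1 = f(x_n, state_n); k2 = f(x_n + h, state_n + h·k1); state_{n+1} = state_n + (h/2)·(k1 + k2).
0.000000: (-0.200000, -0.500000)
  k1 = (-0.500000, 0.274000)
  predictor → (-0.365000, -0.409580)
  k2 = (-0.409580, 0.500050)
  → (-0.350081, -0.372282)
(p(0.33), q(0.33)) ≈ (-0.3501, -0.3723)

-0.3501, -0.3723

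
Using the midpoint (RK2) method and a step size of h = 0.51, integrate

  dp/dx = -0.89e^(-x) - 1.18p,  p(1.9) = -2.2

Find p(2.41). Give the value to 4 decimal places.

Midpoint: k1 = f(x_n, p_n); k2 = f(x_n + h/2, p_n + (h/2)·k1); p_{n+1} = p_n + h·k2.
x=1.900000, p=-2.200000:
  k1 = f(1.900000, -2.200000) = 2.462884
  k2 = f(2.155000, -1.571965) = 1.751764
  p ← -2.200000 + 0.51·1.751764 = -1.306600
p(2.41) ≈ -1.3066

-1.3066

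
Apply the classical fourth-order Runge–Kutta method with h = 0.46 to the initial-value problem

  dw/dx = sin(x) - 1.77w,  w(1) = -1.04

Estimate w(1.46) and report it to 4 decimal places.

RK4: k1 = f(x_n, w_n); k2 = f(x_n + h/2, w_n + (h/2)·k1); k3 = f(x_n + h/2, w_n + (h/2)·k2); k4 = f(x_n + h, w_n + h·k3); w_{n+1} = w_n + (h/6)·(k1 + 2k2 + 2k3 + k4).
x=1.000000, w=-1.040000:
  k1 = f(1.000000, -1.040000) = 2.682271
  k2 = f(1.230000, -0.423078) = 1.691336
  k3 = f(1.230000, -0.650993) = 2.094746
  k4 = f(1.460000, -0.076417) = 1.129126
  w ← -1.040000 + (0.46/6)·(k1 + 2k2 + 2k3 + k4) = -0.167260
w(1.46) ≈ -0.1673

-0.1673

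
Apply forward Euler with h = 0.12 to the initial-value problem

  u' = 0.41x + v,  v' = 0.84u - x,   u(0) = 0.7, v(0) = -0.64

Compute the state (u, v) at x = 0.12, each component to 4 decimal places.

0.6232, -0.5694

Euler on (u,v): u_{n+1} = u_n + h·u', v_{n+1} = v_n + h·v'.
0.000000: (0.700000, -0.640000); f=(-0.640000, 0.588000) → (0.623200, -0.569440)
(u(0.12), v(0.12)) ≈ (0.6232, -0.5694)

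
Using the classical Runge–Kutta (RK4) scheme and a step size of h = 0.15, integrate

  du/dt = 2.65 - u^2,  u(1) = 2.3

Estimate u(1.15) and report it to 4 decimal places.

2.0102

RK4: k1 = f(t_n, u_n); k2 = f(t_n + h/2, u_n + (h/2)·k1); k3 = f(t_n + h/2, u_n + (h/2)·k2); k4 = f(t_n + h, u_n + h·k3); u_{n+1} = u_n + (h/6)·(k1 + 2k2 + 2k3 + k4).
t=1.000000, u=2.300000:
  k1 = f(1.000000, 2.300000) = -2.640000
  k2 = f(1.075000, 2.102000) = -1.768404
  k3 = f(1.075000, 2.167370) = -2.047491
  k4 = f(1.150000, 1.992876) = -1.321556
  u ← 2.300000 + (0.15/6)·(k1 + 2k2 + 2k3 + k4) = 2.010166
u(1.15) ≈ 2.0102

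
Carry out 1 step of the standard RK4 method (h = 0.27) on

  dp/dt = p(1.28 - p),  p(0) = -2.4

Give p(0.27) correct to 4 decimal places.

RK4: k1 = f(t_n, p_n); k2 = f(t_n + h/2, p_n + (h/2)·k1); k3 = f(t_n + h/2, p_n + (h/2)·k2); k4 = f(t_n + h, p_n + h·k3); p_{n+1} = p_n + (h/6)·(k1 + 2k2 + 2k3 + k4).
t=0.000000, p=-2.400000:
  k1 = f(0.000000, -2.400000) = -8.832000
  k2 = f(0.135000, -3.592320) = -17.502933
  k3 = f(0.135000, -4.762896) = -28.781684
  k4 = f(0.270000, -10.171055) = -116.469304
  p ← -2.400000 + (0.27/6)·(k1 + 2k2 + 2k3 + k4) = -12.204174
p(0.27) ≈ -12.2042

-12.2042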